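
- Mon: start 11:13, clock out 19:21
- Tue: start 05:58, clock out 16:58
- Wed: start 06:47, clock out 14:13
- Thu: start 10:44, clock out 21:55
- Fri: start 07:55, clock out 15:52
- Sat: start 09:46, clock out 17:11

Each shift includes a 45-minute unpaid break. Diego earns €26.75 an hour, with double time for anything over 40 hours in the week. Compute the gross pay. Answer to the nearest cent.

Mon: 11:13–19:21 = 8 h 8 min; less 45 min break → 7 h 23 min
Tue: 05:58–16:58 = 11 h 0 min; less 45 min break → 10 h 15 min
Wed: 06:47–14:13 = 7 h 26 min; less 45 min break → 6 h 41 min
Thu: 10:44–21:55 = 11 h 11 min; less 45 min break → 10 h 26 min
Fri: 07:55–15:52 = 7 h 57 min; less 45 min break → 7 h 12 min
Sat: 09:46–17:11 = 7 h 25 min; less 45 min break → 6 h 40 min
Total worked: 48 h 37 min = 2917 min.
Regular 40 h 0 min = 2400 min at €26.75/h; overtime 8 h 37 min = 517 min at €53.50/h.
Pay = (2400 × €26.75 + 517 × €53.50) ÷ 60 = €1530.99.

€1530.99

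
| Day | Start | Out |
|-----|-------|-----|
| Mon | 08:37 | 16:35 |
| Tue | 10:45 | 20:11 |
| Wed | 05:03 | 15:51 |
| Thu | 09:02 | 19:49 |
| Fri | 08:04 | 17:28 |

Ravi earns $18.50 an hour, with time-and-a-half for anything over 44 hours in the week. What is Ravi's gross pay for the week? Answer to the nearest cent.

Mon: 08:37–16:35 = 7 h 58 min
Tue: 10:45–20:11 = 9 h 26 min
Wed: 05:03–15:51 = 10 h 48 min
Thu: 09:02–19:49 = 10 h 47 min
Fri: 08:04–17:28 = 9 h 24 min
Total worked: 48 h 23 min = 2903 min.
Regular 44 h 0 min = 2640 min at $18.50/h; overtime 4 h 23 min = 263 min at $27.75/h.
Pay = (2640 × $18.50 + 263 × $27.75) ÷ 60 = $935.64.

$935.64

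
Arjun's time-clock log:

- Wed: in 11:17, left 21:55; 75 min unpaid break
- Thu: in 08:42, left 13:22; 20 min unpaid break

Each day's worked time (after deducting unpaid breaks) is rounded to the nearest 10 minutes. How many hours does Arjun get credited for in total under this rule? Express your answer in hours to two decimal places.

Wed: 11:17–21:55 = 10 h 38 min − 75 min = 9 h 23 min → rounds to 9 h 20 min
Thu: 08:42–13:22 = 4 h 40 min − 20 min = 4 h 20 min → rounds to 4 h 20 min
Total credited: 13 h 40 min.

13.67 hours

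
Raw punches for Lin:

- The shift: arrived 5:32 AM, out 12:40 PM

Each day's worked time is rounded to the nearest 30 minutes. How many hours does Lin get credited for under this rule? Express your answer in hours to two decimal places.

The shift: 5:32 AM–12:40 PM = 7 h 8 min → rounds to 7 h 0 min

7.00 hours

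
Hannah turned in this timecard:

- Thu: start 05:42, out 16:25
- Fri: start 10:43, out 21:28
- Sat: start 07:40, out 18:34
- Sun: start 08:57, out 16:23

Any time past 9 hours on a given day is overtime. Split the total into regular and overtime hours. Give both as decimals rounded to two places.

Thu: 05:42–16:25 = 10 h 43 min
Fri: 10:43–21:28 = 10 h 45 min
Sat: 07:40–18:34 = 10 h 54 min
Sun: 08:57–16:23 = 7 h 26 min
Thu reg 9 h 0 min / OT 1 h 43 min; Fri reg 9 h 0 min / OT 1 h 45 min; Sat reg 9 h 0 min / OT 1 h 54 min; Sun reg 7 h 26 min / OT 0 h 0 min.
Totals: regular 34 h 26 min, overtime 5 h 22 min.

Regular 34.43 hours, overtime 5.37 hours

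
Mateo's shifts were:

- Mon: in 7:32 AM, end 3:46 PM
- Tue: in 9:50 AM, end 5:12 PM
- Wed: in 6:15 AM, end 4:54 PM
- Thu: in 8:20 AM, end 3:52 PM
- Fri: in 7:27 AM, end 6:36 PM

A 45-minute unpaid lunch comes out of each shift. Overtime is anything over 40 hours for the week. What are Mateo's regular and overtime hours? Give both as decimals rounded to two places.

Mon: 7:32 AM–3:46 PM = 8 h 14 min; less 45 min break → 7 h 29 min
Tue: 9:50 AM–5:12 PM = 7 h 22 min; less 45 min break → 6 h 37 min
Wed: 6:15 AM–4:54 PM = 10 h 39 min; less 45 min break → 9 h 54 min
Thu: 8:20 AM–3:52 PM = 7 h 32 min; less 45 min break → 6 h 47 min
Fri: 7:27 AM–6:36 PM = 11 h 9 min; less 45 min break → 10 h 24 min
Total worked: 41 h 11 min = 41.18 h.
Threshold 40 h → overtime 1 h 11 min, regular 40 h 0 min.

Regular 40.00 hours, overtime 1.18 hours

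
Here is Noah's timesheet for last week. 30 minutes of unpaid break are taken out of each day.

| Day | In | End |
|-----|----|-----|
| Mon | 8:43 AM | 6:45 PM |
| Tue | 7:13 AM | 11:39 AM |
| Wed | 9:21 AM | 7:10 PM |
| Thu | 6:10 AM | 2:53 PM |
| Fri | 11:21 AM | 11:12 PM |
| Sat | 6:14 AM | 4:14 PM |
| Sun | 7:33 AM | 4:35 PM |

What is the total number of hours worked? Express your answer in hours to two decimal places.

Mon: 8:43 AM–6:45 PM = 10 h 2 min; less 30 min break → 9 h 32 min
Tue: 7:13 AM–11:39 AM = 4 h 26 min; less 30 min break → 3 h 56 min
Wed: 9:21 AM–7:10 PM = 9 h 49 min; less 30 min break → 9 h 19 min
Thu: 6:10 AM–2:53 PM = 8 h 43 min; less 30 min break → 8 h 13 min
Fri: 11:21 AM–11:12 PM = 11 h 51 min; less 30 min break → 11 h 21 min
Sat: 6:14 AM–4:14 PM = 10 h 0 min; less 30 min break → 9 h 30 min
Sun: 7:33 AM–4:35 PM = 9 h 2 min; less 30 min break → 8 h 32 min
Total: 9 h 32 min + 3 h 56 min + 9 h 19 min + 8 h 13 min + 11 h 21 min + 9 h 30 min + 8 h 32 min = 60 h 23 min.

60.38 hours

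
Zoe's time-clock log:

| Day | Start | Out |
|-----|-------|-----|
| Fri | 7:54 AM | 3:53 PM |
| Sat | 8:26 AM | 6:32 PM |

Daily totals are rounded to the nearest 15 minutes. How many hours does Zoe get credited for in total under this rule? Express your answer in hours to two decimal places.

18.00 hours

Fri: 7:54 AM–3:53 PM = 7 h 59 min → rounds to 8 h 0 min
Sat: 8:26 AM–6:32 PM = 10 h 6 min → rounds to 10 h 0 min
Total credited: 18 h 0 min.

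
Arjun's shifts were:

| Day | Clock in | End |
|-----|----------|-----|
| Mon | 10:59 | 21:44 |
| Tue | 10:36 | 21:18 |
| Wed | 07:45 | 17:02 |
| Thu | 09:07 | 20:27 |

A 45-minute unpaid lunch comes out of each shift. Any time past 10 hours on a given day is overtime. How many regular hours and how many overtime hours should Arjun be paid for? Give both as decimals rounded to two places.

Regular 38.48 hours, overtime 0.58 hours

Mon: 10:59–21:44 = 10 h 45 min; less 45 min break → 10 h 0 min
Tue: 10:36–21:18 = 10 h 42 min; less 45 min break → 9 h 57 min
Wed: 07:45–17:02 = 9 h 17 min; less 45 min break → 8 h 32 min
Thu: 09:07–20:27 = 11 h 20 min; less 45 min break → 10 h 35 min
Mon reg 10 h 0 min / OT 0 h 0 min; Tue reg 9 h 57 min / OT 0 h 0 min; Wed reg 8 h 32 min / OT 0 h 0 min; Thu reg 10 h 0 min / OT 0 h 35 min.
Totals: regular 38 h 29 min, overtime 0 h 35 min.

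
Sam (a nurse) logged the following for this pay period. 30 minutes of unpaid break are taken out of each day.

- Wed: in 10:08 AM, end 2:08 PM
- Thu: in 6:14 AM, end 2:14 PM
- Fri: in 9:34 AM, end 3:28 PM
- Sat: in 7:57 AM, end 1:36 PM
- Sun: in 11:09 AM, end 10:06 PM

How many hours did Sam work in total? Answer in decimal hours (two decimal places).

32.00 hours

Wed: 10:08 AM–2:08 PM = 4 h 0 min; less 30 min break → 3 h 30 min
Thu: 6:14 AM–2:14 PM = 8 h 0 min; less 30 min break → 7 h 30 min
Fri: 9:34 AM–3:28 PM = 5 h 54 min; less 30 min break → 5 h 24 min
Sat: 7:57 AM–1:36 PM = 5 h 39 min; less 30 min break → 5 h 9 min
Sun: 11:09 AM–10:06 PM = 10 h 57 min; less 30 min break → 10 h 27 min
Total: 3 h 30 min + 7 h 30 min + 5 h 24 min + 5 h 9 min + 10 h 27 min = 32 h 0 min.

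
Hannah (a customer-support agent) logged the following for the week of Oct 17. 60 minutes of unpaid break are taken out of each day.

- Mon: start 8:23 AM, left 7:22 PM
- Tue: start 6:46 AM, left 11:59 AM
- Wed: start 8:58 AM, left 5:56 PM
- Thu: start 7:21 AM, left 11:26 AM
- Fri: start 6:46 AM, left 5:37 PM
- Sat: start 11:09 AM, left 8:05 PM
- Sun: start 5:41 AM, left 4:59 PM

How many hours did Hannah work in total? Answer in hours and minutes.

Mon: 8:23 AM–7:22 PM = 10 h 59 min; less 60 min break → 9 h 59 min
Tue: 6:46 AM–11:59 AM = 5 h 13 min; less 60 min break → 4 h 13 min
Wed: 8:58 AM–5:56 PM = 8 h 58 min; less 60 min break → 7 h 58 min
Thu: 7:21 AM–11:26 AM = 4 h 5 min; less 60 min break → 3 h 5 min
Fri: 6:46 AM–5:37 PM = 10 h 51 min; less 60 min break → 9 h 51 min
Sat: 11:09 AM–8:05 PM = 8 h 56 min; less 60 min break → 7 h 56 min
Sun: 5:41 AM–4:59 PM = 11 h 18 min; less 60 min break → 10 h 18 min
Total: 9 h 59 min + 4 h 13 min + 7 h 58 min + 3 h 5 min + 9 h 51 min + 7 h 56 min + 10 h 18 min = 53 h 20 min.

53 h 20 min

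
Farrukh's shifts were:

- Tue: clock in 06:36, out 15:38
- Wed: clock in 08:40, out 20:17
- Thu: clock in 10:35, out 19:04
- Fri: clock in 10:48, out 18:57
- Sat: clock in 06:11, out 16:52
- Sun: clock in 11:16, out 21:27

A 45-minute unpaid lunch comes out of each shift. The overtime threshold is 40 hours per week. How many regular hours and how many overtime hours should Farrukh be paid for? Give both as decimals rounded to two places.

Tue: 06:36–15:38 = 9 h 2 min; less 45 min break → 8 h 17 min
Wed: 08:40–20:17 = 11 h 37 min; less 45 min break → 10 h 52 min
Thu: 10:35–19:04 = 8 h 29 min; less 45 min break → 7 h 44 min
Fri: 10:48–18:57 = 8 h 9 min; less 45 min break → 7 h 24 min
Sat: 06:11–16:52 = 10 h 41 min; less 45 min break → 9 h 56 min
Sun: 11:16–21:27 = 10 h 11 min; less 45 min break → 9 h 26 min
Total worked: 53 h 39 min = 53.65 h.
Threshold 40 h → overtime 13 h 39 min, regular 40 h 0 min.

Regular 40.00 hours, overtime 13.65 hours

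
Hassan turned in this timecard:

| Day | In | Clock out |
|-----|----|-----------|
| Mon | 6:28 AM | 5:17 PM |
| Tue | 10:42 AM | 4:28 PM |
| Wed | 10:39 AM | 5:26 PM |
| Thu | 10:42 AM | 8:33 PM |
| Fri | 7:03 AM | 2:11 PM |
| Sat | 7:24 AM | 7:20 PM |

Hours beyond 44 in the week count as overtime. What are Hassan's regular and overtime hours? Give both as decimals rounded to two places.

Mon: 6:28 AM–5:17 PM = 10 h 49 min
Tue: 10:42 AM–4:28 PM = 5 h 46 min
Wed: 10:39 AM–5:26 PM = 6 h 47 min
Thu: 10:42 AM–8:33 PM = 9 h 51 min
Fri: 7:03 AM–2:11 PM = 7 h 8 min
Sat: 7:24 AM–7:20 PM = 11 h 56 min
Total worked: 52 h 17 min = 52.28 h.
Threshold 44 h → overtime 8 h 17 min, regular 44 h 0 min.

Regular 44.00 hours, overtime 8.28 hours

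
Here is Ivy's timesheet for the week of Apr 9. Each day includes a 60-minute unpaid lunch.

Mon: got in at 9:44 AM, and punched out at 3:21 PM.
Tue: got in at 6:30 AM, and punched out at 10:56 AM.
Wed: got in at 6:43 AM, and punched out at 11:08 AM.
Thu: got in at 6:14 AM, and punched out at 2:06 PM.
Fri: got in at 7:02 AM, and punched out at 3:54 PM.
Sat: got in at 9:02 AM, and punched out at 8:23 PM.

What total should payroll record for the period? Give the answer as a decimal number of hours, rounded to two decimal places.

36.55 hours

Mon: 9:44 AM–3:21 PM = 5 h 37 min; less 60 min break → 4 h 37 min
Tue: 6:30 AM–10:56 AM = 4 h 26 min; less 60 min break → 3 h 26 min
Wed: 6:43 AM–11:08 AM = 4 h 25 min; less 60 min break → 3 h 25 min
Thu: 6:14 AM–2:06 PM = 7 h 52 min; less 60 min break → 6 h 52 min
Fri: 7:02 AM–3:54 PM = 8 h 52 min; less 60 min break → 7 h 52 min
Sat: 9:02 AM–8:23 PM = 11 h 21 min; less 60 min break → 10 h 21 min
Total: 4 h 37 min + 3 h 26 min + 3 h 25 min + 6 h 52 min + 7 h 52 min + 10 h 21 min = 36 h 33 min.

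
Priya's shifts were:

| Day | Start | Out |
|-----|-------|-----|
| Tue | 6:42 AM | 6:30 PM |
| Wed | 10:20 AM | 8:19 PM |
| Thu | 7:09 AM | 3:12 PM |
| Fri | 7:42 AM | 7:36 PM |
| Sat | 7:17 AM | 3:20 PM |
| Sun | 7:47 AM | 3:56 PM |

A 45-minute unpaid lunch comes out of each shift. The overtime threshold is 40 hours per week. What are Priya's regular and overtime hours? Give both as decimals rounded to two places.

Tue: 6:42 AM–6:30 PM = 11 h 48 min; less 45 min break → 11 h 3 min
Wed: 10:20 AM–8:19 PM = 9 h 59 min; less 45 min break → 9 h 14 min
Thu: 7:09 AM–3:12 PM = 8 h 3 min; less 45 min break → 7 h 18 min
Fri: 7:42 AM–7:36 PM = 11 h 54 min; less 45 min break → 11 h 9 min
Sat: 7:17 AM–3:20 PM = 8 h 3 min; less 45 min break → 7 h 18 min
Sun: 7:47 AM–3:56 PM = 8 h 9 min; less 45 min break → 7 h 24 min
Total worked: 53 h 26 min = 53.43 h.
Threshold 40 h → overtime 13 h 26 min, regular 40 h 0 min.

Regular 40.00 hours, overtime 13.43 hours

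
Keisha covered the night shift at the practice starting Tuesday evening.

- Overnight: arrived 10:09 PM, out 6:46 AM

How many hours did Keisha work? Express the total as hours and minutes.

Overnight: 10:09 PM → midnight = 1 h 51 min; midnight → 6:46 AM = 6 h 46 min; span 8 h 37 min

8 h 37 min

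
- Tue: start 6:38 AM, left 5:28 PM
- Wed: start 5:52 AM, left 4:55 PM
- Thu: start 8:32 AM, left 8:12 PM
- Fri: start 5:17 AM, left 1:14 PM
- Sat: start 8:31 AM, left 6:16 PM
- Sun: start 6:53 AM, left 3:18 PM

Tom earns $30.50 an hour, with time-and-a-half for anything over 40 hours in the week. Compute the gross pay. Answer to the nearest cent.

$2119.75

Tue: 6:38 AM–5:28 PM = 10 h 50 min
Wed: 5:52 AM–4:55 PM = 11 h 3 min
Thu: 8:32 AM–8:12 PM = 11 h 40 min
Fri: 5:17 AM–1:14 PM = 7 h 57 min
Sat: 8:31 AM–6:16 PM = 9 h 45 min
Sun: 6:53 AM–3:18 PM = 8 h 25 min
Total worked: 59 h 40 min = 3580 min.
Regular 40 h 0 min = 2400 min at $30.50/h; overtime 19 h 40 min = 1180 min at $45.75/h.
Pay = (2400 × $30.50 + 1180 × $45.75) ÷ 60 = $2119.75.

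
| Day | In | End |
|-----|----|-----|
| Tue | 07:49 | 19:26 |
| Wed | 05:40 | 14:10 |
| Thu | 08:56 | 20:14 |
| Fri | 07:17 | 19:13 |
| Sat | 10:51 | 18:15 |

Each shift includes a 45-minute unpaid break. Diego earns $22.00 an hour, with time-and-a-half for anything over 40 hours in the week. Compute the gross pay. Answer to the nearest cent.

Tue: 07:49–19:26 = 11 h 37 min; less 45 min break → 10 h 52 min
Wed: 05:40–14:10 = 8 h 30 min; less 45 min break → 7 h 45 min
Thu: 08:56–20:14 = 11 h 18 min; less 45 min break → 10 h 33 min
Fri: 07:17–19:13 = 11 h 56 min; less 45 min break → 11 h 11 min
Sat: 10:51–18:15 = 7 h 24 min; less 45 min break → 6 h 39 min
Total worked: 47 h 0 min = 2820 min.
Regular 40 h 0 min = 2400 min at $22.00/h; overtime 7 h 0 min = 420 min at $33.00/h.
Pay = (2400 × $22.00 + 420 × $33.00) ÷ 60 = $1111.00.

$1111.00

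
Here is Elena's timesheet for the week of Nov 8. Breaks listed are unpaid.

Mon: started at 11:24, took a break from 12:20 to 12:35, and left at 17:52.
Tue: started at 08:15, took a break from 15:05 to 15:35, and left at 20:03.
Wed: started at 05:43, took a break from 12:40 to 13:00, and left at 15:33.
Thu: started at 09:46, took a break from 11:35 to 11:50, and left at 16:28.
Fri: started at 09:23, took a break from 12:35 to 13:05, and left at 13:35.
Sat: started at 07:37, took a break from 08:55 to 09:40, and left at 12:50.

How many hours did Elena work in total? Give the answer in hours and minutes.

Mon: 11:24–17:52 = 6 h 28 min; less 15 min break → 6 h 13 min
Tue: 08:15–20:03 = 11 h 48 min; less 30 min break → 11 h 18 min
Wed: 05:43–15:33 = 9 h 50 min; less 20 min break → 9 h 30 min
Thu: 09:46–16:28 = 6 h 42 min; less 15 min break → 6 h 27 min
Fri: 09:23–13:35 = 4 h 12 min; less 30 min break → 3 h 42 min
Sat: 07:37–12:50 = 5 h 13 min; less 45 min break → 4 h 28 min
Total: 6 h 13 min + 11 h 18 min + 9 h 30 min + 6 h 27 min + 3 h 42 min + 4 h 28 min = 41 h 38 min.

41 h 38 min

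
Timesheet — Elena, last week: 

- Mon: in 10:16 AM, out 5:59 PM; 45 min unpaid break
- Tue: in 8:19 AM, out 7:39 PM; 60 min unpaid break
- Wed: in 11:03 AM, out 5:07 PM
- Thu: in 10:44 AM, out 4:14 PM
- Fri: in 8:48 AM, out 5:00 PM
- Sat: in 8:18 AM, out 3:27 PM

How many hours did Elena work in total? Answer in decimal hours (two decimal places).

Mon: 10:16 AM–5:59 PM = 7 h 43 min; less 45 min break → 6 h 58 min
Tue: 8:19 AM–7:39 PM = 11 h 20 min; less 60 min break → 10 h 20 min
Wed: 11:03 AM–5:07 PM = 6 h 4 min
Thu: 10:44 AM–4:14 PM = 5 h 30 min
Fri: 8:48 AM–5:00 PM = 8 h 12 min
Sat: 8:18 AM–3:27 PM = 7 h 9 min
Total: 6 h 58 min + 10 h 20 min + 6 h 4 min + 5 h 30 min + 8 h 12 min + 7 h 9 min = 44 h 13 min.

44.22 hours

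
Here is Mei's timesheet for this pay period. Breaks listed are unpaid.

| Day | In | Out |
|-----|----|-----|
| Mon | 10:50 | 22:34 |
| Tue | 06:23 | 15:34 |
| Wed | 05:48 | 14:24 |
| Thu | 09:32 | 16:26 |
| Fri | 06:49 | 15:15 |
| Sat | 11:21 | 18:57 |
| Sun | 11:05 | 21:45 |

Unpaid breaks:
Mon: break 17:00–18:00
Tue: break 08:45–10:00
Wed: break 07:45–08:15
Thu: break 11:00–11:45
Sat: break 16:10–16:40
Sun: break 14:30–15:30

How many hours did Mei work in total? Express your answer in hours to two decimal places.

Mon: 10:50–22:34 = 11 h 44 min; less 60 min break → 10 h 44 min
Tue: 06:23–15:34 = 9 h 11 min; less 75 min break → 7 h 56 min
Wed: 05:48–14:24 = 8 h 36 min; less 30 min break → 8 h 6 min
Thu: 09:32–16:26 = 6 h 54 min; less 45 min break → 6 h 9 min
Fri: 06:49–15:15 = 8 h 26 min
Sat: 11:21–18:57 = 7 h 36 min; less 30 min break → 7 h 6 min
Sun: 11:05–21:45 = 10 h 40 min; less 60 min break → 9 h 40 min
Total: 10 h 44 min + 7 h 56 min + 8 h 6 min + 6 h 9 min + 8 h 26 min + 7 h 6 min + 9 h 40 min = 58 h 7 min.

58.12 hours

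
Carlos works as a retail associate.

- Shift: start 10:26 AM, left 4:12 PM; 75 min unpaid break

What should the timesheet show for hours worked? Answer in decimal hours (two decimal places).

4.52 hours

Shift: 10:26 AM–4:12 PM = 5 h 46 min; less 75 min break → 4 h 31 min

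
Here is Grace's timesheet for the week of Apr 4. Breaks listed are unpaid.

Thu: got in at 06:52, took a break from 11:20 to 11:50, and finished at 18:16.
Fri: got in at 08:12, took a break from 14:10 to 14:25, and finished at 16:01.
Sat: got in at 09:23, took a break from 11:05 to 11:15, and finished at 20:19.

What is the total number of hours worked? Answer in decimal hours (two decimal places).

29.23 hours

Thu: 06:52–18:16 = 11 h 24 min; less 30 min break → 10 h 54 min
Fri: 08:12–16:01 = 7 h 49 min; less 15 min break → 7 h 34 min
Sat: 09:23–20:19 = 10 h 56 min; less 10 min break → 10 h 46 min
Total: 10 h 54 min + 7 h 34 min + 10 h 46 min = 29 h 14 min.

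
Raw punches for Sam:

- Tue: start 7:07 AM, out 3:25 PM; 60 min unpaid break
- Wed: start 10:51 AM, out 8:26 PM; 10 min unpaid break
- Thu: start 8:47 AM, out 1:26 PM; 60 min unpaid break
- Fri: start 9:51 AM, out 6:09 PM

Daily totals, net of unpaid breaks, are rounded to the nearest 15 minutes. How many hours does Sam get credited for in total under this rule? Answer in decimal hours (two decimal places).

Tue: 7:07 AM–3:25 PM = 8 h 18 min − 60 min = 7 h 18 min → rounds to 7 h 15 min
Wed: 10:51 AM–8:26 PM = 9 h 35 min − 10 min = 9 h 25 min → rounds to 9 h 30 min
Thu: 8:47 AM–1:26 PM = 4 h 39 min − 60 min = 3 h 39 min → rounds to 3 h 45 min
Fri: 9:51 AM–6:09 PM = 8 h 18 min → rounds to 8 h 15 min
Total credited: 28 h 45 min.

28.75 hours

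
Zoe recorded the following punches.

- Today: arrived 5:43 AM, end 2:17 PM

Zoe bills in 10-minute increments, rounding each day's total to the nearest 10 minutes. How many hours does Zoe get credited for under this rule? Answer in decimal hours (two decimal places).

Today: 5:43 AM–2:17 PM = 8 h 34 min → rounds to 8 h 30 min

8.50 hours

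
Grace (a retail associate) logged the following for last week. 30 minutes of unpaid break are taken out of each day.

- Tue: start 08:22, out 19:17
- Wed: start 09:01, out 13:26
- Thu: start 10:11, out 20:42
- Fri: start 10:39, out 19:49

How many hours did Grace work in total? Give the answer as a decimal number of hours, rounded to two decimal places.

Tue: 08:22–19:17 = 10 h 55 min; less 30 min break → 10 h 25 min
Wed: 09:01–13:26 = 4 h 25 min; less 30 min break → 3 h 55 min
Thu: 10:11–20:42 = 10 h 31 min; less 30 min break → 10 h 1 min
Fri: 10:39–19:49 = 9 h 10 min; less 30 min break → 8 h 40 min
Total: 10 h 25 min + 3 h 55 min + 10 h 1 min + 8 h 40 min = 33 h 1 min.

33.02 hours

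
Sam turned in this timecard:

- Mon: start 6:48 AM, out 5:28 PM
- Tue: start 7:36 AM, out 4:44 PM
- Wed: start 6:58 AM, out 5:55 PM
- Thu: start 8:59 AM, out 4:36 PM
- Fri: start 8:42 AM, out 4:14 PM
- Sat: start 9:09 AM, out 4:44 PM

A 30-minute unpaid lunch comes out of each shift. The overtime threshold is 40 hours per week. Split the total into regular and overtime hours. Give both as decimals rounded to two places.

Mon: 6:48 AM–5:28 PM = 10 h 40 min; less 30 min break → 10 h 10 min
Tue: 7:36 AM–4:44 PM = 9 h 8 min; less 30 min break → 8 h 38 min
Wed: 6:58 AM–5:55 PM = 10 h 57 min; less 30 min break → 10 h 27 min
Thu: 8:59 AM–4:36 PM = 7 h 37 min; less 30 min break → 7 h 7 min
Fri: 8:42 AM–4:14 PM = 7 h 32 min; less 30 min break → 7 h 2 min
Sat: 9:09 AM–4:44 PM = 7 h 35 min; less 30 min break → 7 h 5 min
Total worked: 50 h 29 min = 50.48 h.
Threshold 40 h → overtime 10 h 29 min, regular 40 h 0 min.

Regular 40.00 hours, overtime 10.48 hours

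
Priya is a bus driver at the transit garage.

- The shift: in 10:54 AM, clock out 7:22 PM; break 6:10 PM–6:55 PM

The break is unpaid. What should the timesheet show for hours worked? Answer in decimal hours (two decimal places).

7.72 hours

The shift: 10:54 AM–7:22 PM = 8 h 28 min; less 45 min break → 7 h 43 min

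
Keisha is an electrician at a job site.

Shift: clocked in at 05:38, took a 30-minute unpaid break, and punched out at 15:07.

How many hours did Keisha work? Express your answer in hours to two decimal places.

8.98 hours

Shift: 05:38–15:07 = 9 h 29 min; less 30 min break → 8 h 59 min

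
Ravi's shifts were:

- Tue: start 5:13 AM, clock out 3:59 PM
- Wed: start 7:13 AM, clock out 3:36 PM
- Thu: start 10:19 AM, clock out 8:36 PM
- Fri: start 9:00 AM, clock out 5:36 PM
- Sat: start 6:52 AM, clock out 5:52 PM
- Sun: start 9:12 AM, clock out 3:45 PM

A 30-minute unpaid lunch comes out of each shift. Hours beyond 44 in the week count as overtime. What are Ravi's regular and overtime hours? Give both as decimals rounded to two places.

Regular 44.00 hours, overtime 8.58 hours

Tue: 5:13 AM–3:59 PM = 10 h 46 min; less 30 min break → 10 h 16 min
Wed: 7:13 AM–3:36 PM = 8 h 23 min; less 30 min break → 7 h 53 min
Thu: 10:19 AM–8:36 PM = 10 h 17 min; less 30 min break → 9 h 47 min
Fri: 9:00 AM–5:36 PM = 8 h 36 min; less 30 min break → 8 h 6 min
Sat: 6:52 AM–5:52 PM = 11 h 0 min; less 30 min break → 10 h 30 min
Sun: 9:12 AM–3:45 PM = 6 h 33 min; less 30 min break → 6 h 3 min
Total worked: 52 h 35 min = 52.58 h.
Threshold 44 h → overtime 8 h 35 min, regular 44 h 0 min.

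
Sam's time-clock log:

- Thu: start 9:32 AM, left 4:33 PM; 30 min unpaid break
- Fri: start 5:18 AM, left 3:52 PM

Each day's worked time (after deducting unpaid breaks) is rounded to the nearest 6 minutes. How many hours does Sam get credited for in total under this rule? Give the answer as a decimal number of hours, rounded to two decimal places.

17.10 hours

Thu: 9:32 AM–4:33 PM = 7 h 1 min − 30 min = 6 h 31 min → rounds to 6 h 30 min
Fri: 5:18 AM–3:52 PM = 10 h 34 min → rounds to 10 h 36 min
Total credited: 17 h 6 min.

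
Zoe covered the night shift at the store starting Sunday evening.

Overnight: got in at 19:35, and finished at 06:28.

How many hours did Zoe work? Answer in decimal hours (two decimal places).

Overnight: 19:35 → midnight = 4 h 25 min; midnight → 06:28 = 6 h 28 min; span 10 h 53 min

10.88 hours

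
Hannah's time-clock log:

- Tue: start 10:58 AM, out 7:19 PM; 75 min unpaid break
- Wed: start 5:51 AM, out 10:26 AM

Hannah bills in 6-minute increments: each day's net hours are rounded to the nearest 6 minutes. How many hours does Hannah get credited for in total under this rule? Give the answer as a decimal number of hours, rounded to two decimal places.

Tue: 10:58 AM–7:19 PM = 8 h 21 min − 75 min = 7 h 6 min → rounds to 7 h 6 min
Wed: 5:51 AM–10:26 AM = 4 h 35 min → rounds to 4 h 36 min
Total credited: 11 h 42 min.

11.70 hours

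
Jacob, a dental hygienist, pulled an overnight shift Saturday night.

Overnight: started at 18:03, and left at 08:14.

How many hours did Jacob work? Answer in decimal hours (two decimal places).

14.18 hours

Overnight: 18:03 → midnight = 5 h 57 min; midnight → 08:14 = 8 h 14 min; span 14 h 11 min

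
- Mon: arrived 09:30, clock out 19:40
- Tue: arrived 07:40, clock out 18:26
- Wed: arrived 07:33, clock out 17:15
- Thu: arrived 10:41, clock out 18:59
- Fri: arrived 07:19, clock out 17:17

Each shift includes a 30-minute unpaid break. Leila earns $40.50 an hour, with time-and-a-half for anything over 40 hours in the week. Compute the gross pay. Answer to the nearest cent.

Mon: 09:30–19:40 = 10 h 10 min; less 30 min break → 9 h 40 min
Tue: 07:40–18:26 = 10 h 46 min; less 30 min break → 10 h 16 min
Wed: 07:33–17:15 = 9 h 42 min; less 30 min break → 9 h 12 min
Thu: 10:41–18:59 = 8 h 18 min; less 30 min break → 7 h 48 min
Fri: 07:19–17:17 = 9 h 58 min; less 30 min break → 9 h 28 min
Total worked: 46 h 24 min = 2784 min.
Regular 40 h 0 min = 2400 min at $40.50/h; overtime 6 h 24 min = 384 min at $60.75/h.
Pay = (2400 × $40.50 + 384 × $60.75) ÷ 60 = $2008.80.

$2008.80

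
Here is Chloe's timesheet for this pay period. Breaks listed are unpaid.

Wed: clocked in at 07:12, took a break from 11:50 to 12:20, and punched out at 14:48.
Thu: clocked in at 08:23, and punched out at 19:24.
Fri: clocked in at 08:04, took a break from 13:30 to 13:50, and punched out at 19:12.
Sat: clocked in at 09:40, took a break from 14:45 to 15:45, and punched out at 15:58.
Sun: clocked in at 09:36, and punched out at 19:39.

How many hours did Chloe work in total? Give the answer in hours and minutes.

44 h 16 min

Wed: 07:12–14:48 = 7 h 36 min; less 30 min break → 7 h 6 min
Thu: 08:23–19:24 = 11 h 1 min
Fri: 08:04–19:12 = 11 h 8 min; less 20 min break → 10 h 48 min
Sat: 09:40–15:58 = 6 h 18 min; less 60 min break → 5 h 18 min
Sun: 09:36–19:39 = 10 h 3 min
Total: 7 h 6 min + 11 h 1 min + 10 h 48 min + 5 h 18 min + 10 h 3 min = 44 h 16 min.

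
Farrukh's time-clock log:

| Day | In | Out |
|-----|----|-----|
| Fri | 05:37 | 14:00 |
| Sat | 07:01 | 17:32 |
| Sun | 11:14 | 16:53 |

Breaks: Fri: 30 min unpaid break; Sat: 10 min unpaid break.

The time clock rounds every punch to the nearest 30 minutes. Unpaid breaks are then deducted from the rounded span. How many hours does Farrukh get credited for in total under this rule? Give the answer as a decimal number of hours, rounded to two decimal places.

24.33 hours

Fri: in 05:37→05:30, out 14:00→14:00; 8 h 30 min − 30 min = 8 h 0 min
Sat: in 07:01→07:00, out 17:32→17:30; 10 h 30 min − 10 min = 10 h 20 min
Sun: in 11:14→11:00, out 16:53→17:00; 6 h 0 min
Total credited: 24 h 20 min.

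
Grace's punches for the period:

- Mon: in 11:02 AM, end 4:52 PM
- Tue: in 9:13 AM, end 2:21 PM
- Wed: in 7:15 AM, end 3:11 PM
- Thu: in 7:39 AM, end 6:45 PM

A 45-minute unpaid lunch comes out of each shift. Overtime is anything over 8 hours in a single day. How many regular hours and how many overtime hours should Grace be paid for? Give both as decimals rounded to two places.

Regular 24.65 hours, overtime 2.35 hours

Mon: 11:02 AM–4:52 PM = 5 h 50 min; less 45 min break → 5 h 5 min
Tue: 9:13 AM–2:21 PM = 5 h 8 min; less 45 min break → 4 h 23 min
Wed: 7:15 AM–3:11 PM = 7 h 56 min; less 45 min break → 7 h 11 min
Thu: 7:39 AM–6:45 PM = 11 h 6 min; less 45 min break → 10 h 21 min
Mon reg 5 h 5 min / OT 0 h 0 min; Tue reg 4 h 23 min / OT 0 h 0 min; Wed reg 7 h 11 min / OT 0 h 0 min; Thu reg 8 h 0 min / OT 2 h 21 min.
Totals: regular 24 h 39 min, overtime 2 h 21 min.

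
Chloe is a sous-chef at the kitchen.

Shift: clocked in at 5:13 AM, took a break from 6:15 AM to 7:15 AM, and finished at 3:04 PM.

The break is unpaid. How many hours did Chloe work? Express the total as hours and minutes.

8 h 51 min

Shift: 5:13 AM–3:04 PM = 9 h 51 min; less 60 min break → 8 h 51 min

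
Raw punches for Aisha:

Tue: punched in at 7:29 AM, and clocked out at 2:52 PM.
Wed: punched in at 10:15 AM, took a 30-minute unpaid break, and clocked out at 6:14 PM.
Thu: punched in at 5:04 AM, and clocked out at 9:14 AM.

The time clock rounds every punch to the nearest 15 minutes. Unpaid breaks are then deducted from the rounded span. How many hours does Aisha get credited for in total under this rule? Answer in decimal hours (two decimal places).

Tue: in 7:29 AM→7:30 AM, out 2:52 PM→2:45 PM; 7 h 15 min
Wed: in 10:15 AM→10:15 AM, out 6:14 PM→6:15 PM; 8 h 0 min − 30 min = 7 h 30 min
Thu: in 5:04 AM→5:00 AM, out 9:14 AM→9:15 AM; 4 h 15 min
Total credited: 19 h 0 min.

19.00 hours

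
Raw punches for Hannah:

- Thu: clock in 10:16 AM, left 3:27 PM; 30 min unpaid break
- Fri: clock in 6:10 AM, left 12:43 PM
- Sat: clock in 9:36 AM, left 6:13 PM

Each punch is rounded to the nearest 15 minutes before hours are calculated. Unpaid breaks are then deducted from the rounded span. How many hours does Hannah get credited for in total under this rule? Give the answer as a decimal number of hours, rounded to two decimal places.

Thu: in 10:16 AM→10:15 AM, out 3:27 PM→3:30 PM; 5 h 15 min − 30 min = 4 h 45 min
Fri: in 6:10 AM→6:15 AM, out 12:43 PM→12:45 PM; 6 h 30 min
Sat: in 9:36 AM→9:30 AM, out 6:13 PM→6:15 PM; 8 h 45 min
Total credited: 20 h 0 min.

20.00 hours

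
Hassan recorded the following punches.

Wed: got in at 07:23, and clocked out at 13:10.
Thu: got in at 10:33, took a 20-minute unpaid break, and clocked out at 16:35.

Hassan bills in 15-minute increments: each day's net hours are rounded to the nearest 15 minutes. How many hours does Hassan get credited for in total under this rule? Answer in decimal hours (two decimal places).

11.50 hours

Wed: 07:23–13:10 = 5 h 47 min → rounds to 5 h 45 min
Thu: 10:33–16:35 = 6 h 2 min − 20 min = 5 h 42 min → rounds to 5 h 45 min
Total credited: 11 h 30 min.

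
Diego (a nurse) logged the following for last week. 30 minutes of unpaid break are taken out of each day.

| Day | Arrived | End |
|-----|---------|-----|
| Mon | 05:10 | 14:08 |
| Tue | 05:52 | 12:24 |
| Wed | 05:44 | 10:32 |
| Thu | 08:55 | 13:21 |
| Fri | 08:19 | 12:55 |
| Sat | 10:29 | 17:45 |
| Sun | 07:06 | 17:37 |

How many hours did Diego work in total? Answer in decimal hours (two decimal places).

43.62 hours

Mon: 05:10–14:08 = 8 h 58 min; less 30 min break → 8 h 28 min
Tue: 05:52–12:24 = 6 h 32 min; less 30 min break → 6 h 2 min
Wed: 05:44–10:32 = 4 h 48 min; less 30 min break → 4 h 18 min
Thu: 08:55–13:21 = 4 h 26 min; less 30 min break → 3 h 56 min
Fri: 08:19–12:55 = 4 h 36 min; less 30 min break → 4 h 6 min
Sat: 10:29–17:45 = 7 h 16 min; less 30 min break → 6 h 46 min
Sun: 07:06–17:37 = 10 h 31 min; less 30 min break → 10 h 1 min
Total: 8 h 28 min + 6 h 2 min + 4 h 18 min + 3 h 56 min + 4 h 6 min + 6 h 46 min + 10 h 1 min = 43 h 37 min.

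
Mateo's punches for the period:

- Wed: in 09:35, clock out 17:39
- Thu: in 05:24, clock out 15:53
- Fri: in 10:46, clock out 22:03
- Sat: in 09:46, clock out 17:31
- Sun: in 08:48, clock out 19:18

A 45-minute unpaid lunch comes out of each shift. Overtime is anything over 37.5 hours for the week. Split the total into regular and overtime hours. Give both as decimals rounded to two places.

Wed: 09:35–17:39 = 8 h 4 min; less 45 min break → 7 h 19 min
Thu: 05:24–15:53 = 10 h 29 min; less 45 min break → 9 h 44 min
Fri: 10:46–22:03 = 11 h 17 min; less 45 min break → 10 h 32 min
Sat: 09:46–17:31 = 7 h 45 min; less 45 min break → 7 h 0 min
Sun: 08:48–19:18 = 10 h 30 min; less 45 min break → 9 h 45 min
Total worked: 44 h 20 min = 44.33 h.
Threshold 37.5 h → overtime 6 h 50 min, regular 37 h 30 min.

Regular 37.50 hours, overtime 6.83 hours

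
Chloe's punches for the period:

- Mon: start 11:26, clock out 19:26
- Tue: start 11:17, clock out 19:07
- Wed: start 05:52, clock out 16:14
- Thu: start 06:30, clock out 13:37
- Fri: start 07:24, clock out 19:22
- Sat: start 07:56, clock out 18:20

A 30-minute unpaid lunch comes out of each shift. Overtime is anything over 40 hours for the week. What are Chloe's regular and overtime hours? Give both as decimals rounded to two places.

Mon: 11:26–19:26 = 8 h 0 min; less 30 min break → 7 h 30 min
Tue: 11:17–19:07 = 7 h 50 min; less 30 min break → 7 h 20 min
Wed: 05:52–16:14 = 10 h 22 min; less 30 min break → 9 h 52 min
Thu: 06:30–13:37 = 7 h 7 min; less 30 min break → 6 h 37 min
Fri: 07:24–19:22 = 11 h 58 min; less 30 min break → 11 h 28 min
Sat: 07:56–18:20 = 10 h 24 min; less 30 min break → 9 h 54 min
Total worked: 52 h 41 min = 52.68 h.
Threshold 40 h → overtime 12 h 41 min, regular 40 h 0 min.

Regular 40.00 hours, overtime 12.68 hours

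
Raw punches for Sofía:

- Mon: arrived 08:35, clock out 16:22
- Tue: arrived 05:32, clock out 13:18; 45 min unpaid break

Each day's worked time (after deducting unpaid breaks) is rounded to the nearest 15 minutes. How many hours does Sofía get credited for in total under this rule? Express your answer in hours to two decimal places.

Mon: 08:35–16:22 = 7 h 47 min → rounds to 7 h 45 min
Tue: 05:32–13:18 = 7 h 46 min − 45 min = 7 h 1 min → rounds to 7 h 0 min
Total credited: 14 h 45 min.

14.75 hours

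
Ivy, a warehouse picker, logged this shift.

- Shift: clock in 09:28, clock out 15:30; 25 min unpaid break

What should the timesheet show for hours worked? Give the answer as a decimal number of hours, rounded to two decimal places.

5.62 hours

Shift: 09:28–15:30 = 6 h 2 min; less 25 min break → 5 h 37 min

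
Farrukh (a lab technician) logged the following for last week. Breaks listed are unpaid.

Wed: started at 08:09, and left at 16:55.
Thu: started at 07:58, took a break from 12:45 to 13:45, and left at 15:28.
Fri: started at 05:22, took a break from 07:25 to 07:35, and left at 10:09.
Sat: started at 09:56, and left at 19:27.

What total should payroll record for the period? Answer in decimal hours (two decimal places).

Wed: 08:09–16:55 = 8 h 46 min
Thu: 07:58–15:28 = 7 h 30 min; less 60 min break → 6 h 30 min
Fri: 05:22–10:09 = 4 h 47 min; less 10 min break → 4 h 37 min
Sat: 09:56–19:27 = 9 h 31 min
Total: 8 h 46 min + 6 h 30 min + 4 h 37 min + 9 h 31 min = 29 h 24 min.

29.40 hours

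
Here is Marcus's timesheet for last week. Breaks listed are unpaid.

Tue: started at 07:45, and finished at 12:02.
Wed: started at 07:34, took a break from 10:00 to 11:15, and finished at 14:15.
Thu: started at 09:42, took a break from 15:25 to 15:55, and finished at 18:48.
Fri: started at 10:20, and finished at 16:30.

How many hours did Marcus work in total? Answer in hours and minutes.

Tue: 07:45–12:02 = 4 h 17 min
Wed: 07:34–14:15 = 6 h 41 min; less 75 min break → 5 h 26 min
Thu: 09:42–18:48 = 9 h 6 min; less 30 min break → 8 h 36 min
Fri: 10:20–16:30 = 6 h 10 min
Total: 4 h 17 min + 5 h 26 min + 8 h 36 min + 6 h 10 min = 24 h 29 min.

24 h 29 min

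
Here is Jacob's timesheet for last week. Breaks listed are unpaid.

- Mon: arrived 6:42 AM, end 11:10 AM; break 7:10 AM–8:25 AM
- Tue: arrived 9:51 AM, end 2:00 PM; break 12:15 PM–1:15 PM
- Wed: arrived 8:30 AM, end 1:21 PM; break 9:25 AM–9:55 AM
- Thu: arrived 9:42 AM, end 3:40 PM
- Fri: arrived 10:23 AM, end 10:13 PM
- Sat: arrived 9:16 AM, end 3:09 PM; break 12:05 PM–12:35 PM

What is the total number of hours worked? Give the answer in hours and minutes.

33 h 54 min

Mon: 6:42 AM–11:10 AM = 4 h 28 min; less 75 min break → 3 h 13 min
Tue: 9:51 AM–2:00 PM = 4 h 9 min; less 60 min break → 3 h 9 min
Wed: 8:30 AM–1:21 PM = 4 h 51 min; less 30 min break → 4 h 21 min
Thu: 9:42 AM–3:40 PM = 5 h 58 min
Fri: 10:23 AM–10:13 PM = 11 h 50 min
Sat: 9:16 AM–3:09 PM = 5 h 53 min; less 30 min break → 5 h 23 min
Total: 3 h 13 min + 3 h 9 min + 4 h 21 min + 5 h 58 min + 11 h 50 min + 5 h 23 min = 33 h 54 min.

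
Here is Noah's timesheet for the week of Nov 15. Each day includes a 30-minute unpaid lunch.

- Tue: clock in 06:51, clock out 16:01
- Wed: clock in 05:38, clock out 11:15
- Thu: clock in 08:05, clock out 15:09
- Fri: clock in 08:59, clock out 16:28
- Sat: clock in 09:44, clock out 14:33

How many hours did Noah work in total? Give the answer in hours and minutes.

31 h 39 min

Tue: 06:51–16:01 = 9 h 10 min; less 30 min break → 8 h 40 min
Wed: 05:38–11:15 = 5 h 37 min; less 30 min break → 5 h 7 min
Thu: 08:05–15:09 = 7 h 4 min; less 30 min break → 6 h 34 min
Fri: 08:59–16:28 = 7 h 29 min; less 30 min break → 6 h 59 min
Sat: 09:44–14:33 = 4 h 49 min; less 30 min break → 4 h 19 min
Total: 8 h 40 min + 5 h 7 min + 6 h 34 min + 6 h 59 min + 4 h 19 min = 31 h 39 min.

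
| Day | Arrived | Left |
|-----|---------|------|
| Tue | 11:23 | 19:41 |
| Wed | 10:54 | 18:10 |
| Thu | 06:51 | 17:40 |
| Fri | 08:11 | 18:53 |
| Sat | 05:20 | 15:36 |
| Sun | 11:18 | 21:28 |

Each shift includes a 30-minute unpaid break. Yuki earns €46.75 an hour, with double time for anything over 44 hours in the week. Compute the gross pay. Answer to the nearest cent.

€3040.31

Tue: 11:23–19:41 = 8 h 18 min; less 30 min break → 7 h 48 min
Wed: 10:54–18:10 = 7 h 16 min; less 30 min break → 6 h 46 min
Thu: 06:51–17:40 = 10 h 49 min; less 30 min break → 10 h 19 min
Fri: 08:11–18:53 = 10 h 42 min; less 30 min break → 10 h 12 min
Sat: 05:20–15:36 = 10 h 16 min; less 30 min break → 9 h 46 min
Sun: 11:18–21:28 = 10 h 10 min; less 30 min break → 9 h 40 min
Total worked: 54 h 31 min = 3271 min.
Regular 44 h 0 min = 2640 min at €46.75/h; overtime 10 h 31 min = 631 min at €93.50/h.
Pay = (2640 × €46.75 + 631 × €93.50) ÷ 60 = €3040.31.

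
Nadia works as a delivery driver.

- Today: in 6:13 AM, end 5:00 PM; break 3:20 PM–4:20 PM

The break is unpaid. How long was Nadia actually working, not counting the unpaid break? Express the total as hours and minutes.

Today: 6:13 AM–5:00 PM = 10 h 47 min; less 60 min break → 9 h 47 min

9 h 47 min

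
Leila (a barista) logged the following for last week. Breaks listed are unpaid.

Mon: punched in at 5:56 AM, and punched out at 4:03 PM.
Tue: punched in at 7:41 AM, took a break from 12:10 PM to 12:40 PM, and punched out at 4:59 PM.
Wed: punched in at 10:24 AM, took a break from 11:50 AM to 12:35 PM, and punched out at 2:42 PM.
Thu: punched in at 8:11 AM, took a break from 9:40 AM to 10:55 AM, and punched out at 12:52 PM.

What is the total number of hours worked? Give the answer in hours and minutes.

Mon: 5:56 AM–4:03 PM = 10 h 7 min
Tue: 7:41 AM–4:59 PM = 9 h 18 min; less 30 min break → 8 h 48 min
Wed: 10:24 AM–2:42 PM = 4 h 18 min; less 45 min break → 3 h 33 min
Thu: 8:11 AM–12:52 PM = 4 h 41 min; less 75 min break → 3 h 26 min
Total: 10 h 7 min + 8 h 48 min + 3 h 33 min + 3 h 26 min = 25 h 54 min.

25 h 54 min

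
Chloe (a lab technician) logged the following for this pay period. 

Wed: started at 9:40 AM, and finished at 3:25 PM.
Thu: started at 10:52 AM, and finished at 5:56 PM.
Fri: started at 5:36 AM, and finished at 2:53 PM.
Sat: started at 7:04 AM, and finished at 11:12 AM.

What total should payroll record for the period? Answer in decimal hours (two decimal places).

26.23 hours

Wed: 9:40 AM–3:25 PM = 5 h 45 min
Thu: 10:52 AM–5:56 PM = 7 h 4 min
Fri: 5:36 AM–2:53 PM = 9 h 17 min
Sat: 7:04 AM–11:12 AM = 4 h 8 min
Total: 5 h 45 min + 7 h 4 min + 9 h 17 min + 4 h 8 min = 26 h 14 min.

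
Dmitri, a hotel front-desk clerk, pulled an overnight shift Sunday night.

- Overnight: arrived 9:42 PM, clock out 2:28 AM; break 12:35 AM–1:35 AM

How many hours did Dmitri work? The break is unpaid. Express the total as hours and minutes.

3 h 46 min

Overnight: 9:42 PM → midnight = 2 h 18 min; midnight → 2:28 AM = 2 h 28 min; span 4 h 46 min; less 60 min break → 3 h 46 min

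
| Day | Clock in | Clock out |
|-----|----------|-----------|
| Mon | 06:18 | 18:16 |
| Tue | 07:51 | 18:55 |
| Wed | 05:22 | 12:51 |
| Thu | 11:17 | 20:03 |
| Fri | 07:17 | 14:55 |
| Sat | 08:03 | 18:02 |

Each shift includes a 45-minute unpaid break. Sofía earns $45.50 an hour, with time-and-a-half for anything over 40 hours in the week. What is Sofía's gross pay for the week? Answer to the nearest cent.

$2666.30

Mon: 06:18–18:16 = 11 h 58 min; less 45 min break → 11 h 13 min
Tue: 07:51–18:55 = 11 h 4 min; less 45 min break → 10 h 19 min
Wed: 05:22–12:51 = 7 h 29 min; less 45 min break → 6 h 44 min
Thu: 11:17–20:03 = 8 h 46 min; less 45 min break → 8 h 1 min
Fri: 07:17–14:55 = 7 h 38 min; less 45 min break → 6 h 53 min
Sat: 08:03–18:02 = 9 h 59 min; less 45 min break → 9 h 14 min
Total worked: 52 h 24 min = 3144 min.
Regular 40 h 0 min = 2400 min at $45.50/h; overtime 12 h 24 min = 744 min at $68.25/h.
Pay = (2400 × $45.50 + 744 × $68.25) ÷ 60 = $2666.30.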